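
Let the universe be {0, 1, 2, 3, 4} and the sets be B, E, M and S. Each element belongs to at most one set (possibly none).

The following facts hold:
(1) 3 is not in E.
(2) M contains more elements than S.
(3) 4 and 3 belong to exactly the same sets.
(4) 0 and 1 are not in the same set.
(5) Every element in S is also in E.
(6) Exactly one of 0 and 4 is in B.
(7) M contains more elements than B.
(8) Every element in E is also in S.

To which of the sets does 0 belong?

0: B

From (1): 3 ∉ E.
(3): 4 matches 3: 4 ∉ E.
(5) contrapositive: 3 ∉ S.
(5) contrapositive: 4 ∉ S.
Suppose 0 ∉ B: no assignment then satisfies all the clues, so 0 ∈ B.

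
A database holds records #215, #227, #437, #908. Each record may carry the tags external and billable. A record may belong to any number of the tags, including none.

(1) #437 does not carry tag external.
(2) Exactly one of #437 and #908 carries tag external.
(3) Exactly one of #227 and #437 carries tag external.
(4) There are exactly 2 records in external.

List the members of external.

external = {#227, #908}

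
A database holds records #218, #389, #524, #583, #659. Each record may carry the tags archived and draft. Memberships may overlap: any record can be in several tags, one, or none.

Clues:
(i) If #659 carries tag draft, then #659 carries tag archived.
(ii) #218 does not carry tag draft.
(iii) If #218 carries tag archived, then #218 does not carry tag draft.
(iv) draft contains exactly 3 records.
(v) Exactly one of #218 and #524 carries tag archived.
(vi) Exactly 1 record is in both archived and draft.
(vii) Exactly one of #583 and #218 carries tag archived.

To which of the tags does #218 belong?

From (ii): #218 ∉ draft.
Suppose #218 ∉ archived: no assignment then satisfies all the clues, so #218 ∈ archived.

#218: archived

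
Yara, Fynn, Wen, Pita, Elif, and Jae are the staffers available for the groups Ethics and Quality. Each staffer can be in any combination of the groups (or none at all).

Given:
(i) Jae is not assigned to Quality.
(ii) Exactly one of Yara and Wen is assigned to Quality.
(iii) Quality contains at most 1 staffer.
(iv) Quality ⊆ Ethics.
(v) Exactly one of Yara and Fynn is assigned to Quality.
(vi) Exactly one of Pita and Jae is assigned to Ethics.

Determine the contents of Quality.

Quality = {Yara}

From (i): Jae ∉ Quality.
Suppose Yara ∉ Quality: no assignment then satisfies all the clues, so Yara ∈ Quality.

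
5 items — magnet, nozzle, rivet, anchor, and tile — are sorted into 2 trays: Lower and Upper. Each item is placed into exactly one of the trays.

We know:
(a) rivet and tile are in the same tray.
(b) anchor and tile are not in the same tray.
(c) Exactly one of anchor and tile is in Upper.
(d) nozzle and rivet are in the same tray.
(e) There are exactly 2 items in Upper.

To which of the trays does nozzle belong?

nozzle: Lower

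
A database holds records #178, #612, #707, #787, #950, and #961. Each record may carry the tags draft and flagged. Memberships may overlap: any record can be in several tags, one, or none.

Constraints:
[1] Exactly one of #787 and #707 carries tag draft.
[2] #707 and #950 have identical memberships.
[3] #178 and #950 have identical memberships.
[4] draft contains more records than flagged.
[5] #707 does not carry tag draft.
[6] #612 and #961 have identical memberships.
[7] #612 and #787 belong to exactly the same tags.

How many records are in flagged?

From (5): #707 ∉ draft.
(1) (exactly one): #787 ∈ draft.
(2): #950 matches #707: #950 ∉ draft.
(3): #178 matches #950: #178 ∉ draft.
(7): #612 matches #787: #612 ∈ draft.
(6): #961 matches #612: #961 ∈ draft.
Suppose #178 ∈ flagged: no assignment then satisfies all the clues, so #178 ∉ flagged.

0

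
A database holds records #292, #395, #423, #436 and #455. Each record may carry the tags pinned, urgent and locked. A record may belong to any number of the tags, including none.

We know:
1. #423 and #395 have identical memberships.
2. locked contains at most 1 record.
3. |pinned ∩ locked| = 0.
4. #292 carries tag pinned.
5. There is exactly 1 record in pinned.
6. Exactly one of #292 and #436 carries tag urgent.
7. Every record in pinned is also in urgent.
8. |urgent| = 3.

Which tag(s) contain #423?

#423: urgent

From (4): #292 ∈ pinned.
(5): pinned already has 1, so the rest are out.
(7) with #292 ∈ pinned: #292 ∈ urgent.
(6) (exactly one): #436 ∉ urgent.
Suppose #423 ∉ urgent: no assignment then satisfies all the clues, so #423 ∈ urgent.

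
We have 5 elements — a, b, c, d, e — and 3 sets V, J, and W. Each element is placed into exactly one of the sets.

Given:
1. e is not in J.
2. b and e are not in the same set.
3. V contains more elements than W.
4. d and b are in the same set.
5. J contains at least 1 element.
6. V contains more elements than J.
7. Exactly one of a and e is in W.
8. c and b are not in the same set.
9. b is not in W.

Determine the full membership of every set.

V = {a, b, d}; J = {c}; W = {e}

From (1): e ∉ J.
From (9): b ∉ W.
(4): d matches b: d ∉ W.
Suppose a ∉ V: no assignment then satisfies all the clues, so a ∈ V.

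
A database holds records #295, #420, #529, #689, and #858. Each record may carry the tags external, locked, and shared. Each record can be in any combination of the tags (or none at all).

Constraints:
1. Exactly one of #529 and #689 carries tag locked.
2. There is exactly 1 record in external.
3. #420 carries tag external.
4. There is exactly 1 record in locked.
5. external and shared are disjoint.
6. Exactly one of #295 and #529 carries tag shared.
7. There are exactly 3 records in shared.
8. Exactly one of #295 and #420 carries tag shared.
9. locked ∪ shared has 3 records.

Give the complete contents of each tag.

external = {#420}; locked = {#689}; shared = {#295, #689, #858}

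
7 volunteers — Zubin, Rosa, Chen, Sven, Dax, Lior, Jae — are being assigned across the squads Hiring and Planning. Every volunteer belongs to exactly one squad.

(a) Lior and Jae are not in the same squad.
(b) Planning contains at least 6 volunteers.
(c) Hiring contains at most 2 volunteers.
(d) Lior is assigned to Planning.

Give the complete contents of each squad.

From (d): Lior ∈ Planning.
(a): Jae ∉ Planning.
(b): only 6 candidates remain for Planning, so all are in.
Only one squad left: Jae ∈ Hiring.

Hiring = {Jae}; Planning = {Chen, Dax, Lior, Rosa, Sven, Zubin}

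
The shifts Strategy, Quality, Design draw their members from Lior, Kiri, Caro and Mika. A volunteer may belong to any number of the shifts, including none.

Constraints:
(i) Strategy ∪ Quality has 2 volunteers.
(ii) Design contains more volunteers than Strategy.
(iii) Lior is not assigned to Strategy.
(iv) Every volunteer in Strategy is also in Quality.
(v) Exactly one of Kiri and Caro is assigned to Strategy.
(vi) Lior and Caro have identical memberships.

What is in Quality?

Quality = {Kiri, Mika}

From (iii): Lior ∉ Strategy.
(vi): Caro matches Lior: Caro ∉ Strategy.
(v) (exactly one): Kiri ∈ Strategy.
(iv) with Kiri ∈ Strategy: Kiri ∈ Quality.
Suppose Lior ∈ Quality: no assignment then satisfies all the clues, so Lior ∉ Quality.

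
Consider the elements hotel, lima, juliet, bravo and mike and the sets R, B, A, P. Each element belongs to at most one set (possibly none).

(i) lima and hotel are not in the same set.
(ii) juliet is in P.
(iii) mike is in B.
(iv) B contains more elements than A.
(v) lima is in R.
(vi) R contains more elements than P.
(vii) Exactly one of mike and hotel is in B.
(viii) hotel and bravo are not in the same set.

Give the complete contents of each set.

R = {bravo, lima}; B = {mike}; A = {}; P = {juliet}

From (ii): juliet ∈ P.
From (iii): mike ∈ B.
From (v): lima ∈ R.
(i): hotel ∉ R.
(vii) (exactly one): hotel ∉ B.
Suppose hotel ∈ A: no assignment then satisfies all the clues, so hotel ∉ A.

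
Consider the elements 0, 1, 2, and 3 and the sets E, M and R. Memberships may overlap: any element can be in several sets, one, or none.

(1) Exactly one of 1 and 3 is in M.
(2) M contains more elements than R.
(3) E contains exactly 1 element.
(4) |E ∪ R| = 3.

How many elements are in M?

3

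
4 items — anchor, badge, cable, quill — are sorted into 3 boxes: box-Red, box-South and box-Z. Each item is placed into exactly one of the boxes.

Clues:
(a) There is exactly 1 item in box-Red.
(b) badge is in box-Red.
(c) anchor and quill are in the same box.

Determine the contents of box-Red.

box-Red = {badge}

From (b): badge ∈ box-Red.
(a): box-Red already has 1, so the rest are out.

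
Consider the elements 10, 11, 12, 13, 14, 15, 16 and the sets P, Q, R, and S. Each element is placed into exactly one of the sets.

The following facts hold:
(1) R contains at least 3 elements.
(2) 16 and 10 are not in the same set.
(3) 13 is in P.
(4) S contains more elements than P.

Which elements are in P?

From (3): 13 ∈ P.
Suppose 10 ∈ P: no assignment then satisfies all the clues, so 10 ∉ P.

P = {13}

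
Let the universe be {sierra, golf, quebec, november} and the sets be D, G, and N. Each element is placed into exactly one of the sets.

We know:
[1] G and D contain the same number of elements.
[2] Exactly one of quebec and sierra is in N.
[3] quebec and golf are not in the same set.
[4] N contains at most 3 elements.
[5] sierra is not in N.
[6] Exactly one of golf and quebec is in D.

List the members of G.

G = {sierra}

From (5): sierra ∉ N.
(2) (exactly one): quebec ∈ N.
(3): golf ∉ N.
(6) (exactly one): golf ∈ D.
Suppose sierra ∉ G: no assignment then satisfies all the clues, so sierra ∈ G.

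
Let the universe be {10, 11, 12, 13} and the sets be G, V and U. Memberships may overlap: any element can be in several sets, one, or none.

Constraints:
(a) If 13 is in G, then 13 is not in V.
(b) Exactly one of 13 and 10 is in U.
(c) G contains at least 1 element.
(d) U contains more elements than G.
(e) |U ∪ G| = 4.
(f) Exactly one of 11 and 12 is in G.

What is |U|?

3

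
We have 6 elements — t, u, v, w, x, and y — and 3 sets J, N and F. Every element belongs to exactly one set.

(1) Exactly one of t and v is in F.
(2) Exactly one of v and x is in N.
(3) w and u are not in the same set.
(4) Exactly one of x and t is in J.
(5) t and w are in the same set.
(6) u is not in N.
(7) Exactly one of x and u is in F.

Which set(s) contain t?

From (6): u ∉ N.
Suppose t ∉ J: no assignment then satisfies all the clues, so t ∈ J.

t: J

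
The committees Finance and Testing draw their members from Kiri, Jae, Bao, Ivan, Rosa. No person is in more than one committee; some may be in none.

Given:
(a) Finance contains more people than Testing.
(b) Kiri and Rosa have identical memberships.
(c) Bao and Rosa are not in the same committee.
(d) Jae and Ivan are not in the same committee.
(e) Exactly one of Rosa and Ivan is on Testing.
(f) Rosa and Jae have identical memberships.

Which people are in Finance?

Finance = {Jae, Kiri, Rosa}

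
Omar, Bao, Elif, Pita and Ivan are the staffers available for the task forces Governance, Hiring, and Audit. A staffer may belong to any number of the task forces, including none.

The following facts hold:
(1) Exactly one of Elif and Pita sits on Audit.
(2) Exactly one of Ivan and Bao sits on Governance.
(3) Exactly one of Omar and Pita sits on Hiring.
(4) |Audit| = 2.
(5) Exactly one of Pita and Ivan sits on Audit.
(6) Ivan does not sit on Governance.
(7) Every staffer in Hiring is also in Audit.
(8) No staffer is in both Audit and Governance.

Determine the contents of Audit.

Audit = {Omar, Pita}

From (6): Ivan ∉ Governance.
(2) (exactly one): Bao ∈ Governance.
(8) (disjoint): Bao ∉ Audit.
(7) contrapositive: Bao ∉ Hiring.
Suppose Omar ∉ Audit: no assignment then satisfies all the clues, so Omar ∈ Audit.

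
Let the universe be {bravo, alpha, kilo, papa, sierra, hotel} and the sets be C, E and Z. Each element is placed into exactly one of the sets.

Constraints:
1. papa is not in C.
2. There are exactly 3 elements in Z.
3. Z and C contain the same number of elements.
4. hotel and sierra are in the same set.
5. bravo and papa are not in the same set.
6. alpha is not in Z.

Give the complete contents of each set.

C = {alpha, bravo, kilo}; E = {}; Z = {hotel, papa, sierra}

From (1): papa ∉ C.
From (6): alpha ∉ Z.
Suppose bravo ∉ C: no assignment then satisfies all the clues, so bravo ∈ C.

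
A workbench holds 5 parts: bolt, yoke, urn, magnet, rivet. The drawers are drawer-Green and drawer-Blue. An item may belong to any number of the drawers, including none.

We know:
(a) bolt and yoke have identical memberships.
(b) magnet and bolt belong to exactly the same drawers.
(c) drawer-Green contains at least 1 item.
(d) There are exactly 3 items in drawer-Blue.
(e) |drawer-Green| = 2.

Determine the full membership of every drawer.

drawer-Green = {rivet, urn}; drawer-Blue = {bolt, magnet, yoke}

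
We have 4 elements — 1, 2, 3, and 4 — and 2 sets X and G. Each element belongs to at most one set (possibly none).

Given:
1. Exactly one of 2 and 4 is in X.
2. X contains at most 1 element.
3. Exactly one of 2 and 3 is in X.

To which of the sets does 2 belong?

2: X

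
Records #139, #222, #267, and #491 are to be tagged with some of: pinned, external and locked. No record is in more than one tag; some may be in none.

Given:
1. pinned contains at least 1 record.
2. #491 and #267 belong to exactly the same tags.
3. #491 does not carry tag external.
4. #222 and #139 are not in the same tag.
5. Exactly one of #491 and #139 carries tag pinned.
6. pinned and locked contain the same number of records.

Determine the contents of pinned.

pinned = {#139}

From (3): #491 ∉ external.
(2): #267 matches #491: #267 ∉ external.
Suppose #139 ∉ pinned: no assignment then satisfies all the clues, so #139 ∈ pinned.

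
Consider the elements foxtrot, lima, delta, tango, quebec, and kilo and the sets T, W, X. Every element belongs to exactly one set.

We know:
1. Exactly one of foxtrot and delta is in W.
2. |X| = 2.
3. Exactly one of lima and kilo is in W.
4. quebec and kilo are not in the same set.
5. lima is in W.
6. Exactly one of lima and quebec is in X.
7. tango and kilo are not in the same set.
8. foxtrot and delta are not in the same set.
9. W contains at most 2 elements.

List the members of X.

X = {quebec, tango}

From (5): lima ∈ W.
(3) (exactly one): kilo ∉ W.
(6) (exactly one): quebec ∈ X.
(4): kilo ∉ X.
Only one set left: kilo ∈ T.
(7): tango ∉ T.
Suppose foxtrot ∈ X: no assignment then satisfies all the clues, so foxtrot ∉ X.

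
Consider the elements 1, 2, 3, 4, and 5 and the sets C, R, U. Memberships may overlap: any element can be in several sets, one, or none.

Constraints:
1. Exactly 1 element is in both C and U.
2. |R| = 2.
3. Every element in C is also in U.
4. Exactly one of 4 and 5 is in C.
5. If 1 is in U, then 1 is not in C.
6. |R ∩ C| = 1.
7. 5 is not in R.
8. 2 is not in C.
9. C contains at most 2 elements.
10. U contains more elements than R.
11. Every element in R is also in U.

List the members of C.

C = {4}

From (7): 5 ∉ R.
From (8): 2 ∉ C.
Suppose 1 ∈ C: no assignment then satisfies all the clues, so 1 ∉ C.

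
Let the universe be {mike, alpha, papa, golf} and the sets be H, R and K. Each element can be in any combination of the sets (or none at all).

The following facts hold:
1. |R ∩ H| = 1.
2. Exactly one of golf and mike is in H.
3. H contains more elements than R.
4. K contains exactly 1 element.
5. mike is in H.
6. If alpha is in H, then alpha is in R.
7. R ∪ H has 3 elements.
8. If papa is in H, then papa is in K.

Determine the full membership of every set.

H = {alpha, mike, papa}; R = {alpha}; K = {papa}

From (5): mike ∈ H.
(2) (exactly one): golf ∉ H.
Suppose mike ∈ R: no assignment then satisfies all the clues, so mike ∉ R.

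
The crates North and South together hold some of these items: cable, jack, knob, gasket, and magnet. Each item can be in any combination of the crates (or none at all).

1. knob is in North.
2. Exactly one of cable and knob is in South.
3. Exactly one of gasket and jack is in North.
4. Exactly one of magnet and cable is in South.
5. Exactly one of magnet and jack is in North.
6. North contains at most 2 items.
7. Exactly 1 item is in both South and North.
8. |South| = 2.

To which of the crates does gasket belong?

gasket: none

From (1): knob ∈ North.
Suppose gasket ∈ North: no assignment then satisfies all the clues, so gasket ∉ North.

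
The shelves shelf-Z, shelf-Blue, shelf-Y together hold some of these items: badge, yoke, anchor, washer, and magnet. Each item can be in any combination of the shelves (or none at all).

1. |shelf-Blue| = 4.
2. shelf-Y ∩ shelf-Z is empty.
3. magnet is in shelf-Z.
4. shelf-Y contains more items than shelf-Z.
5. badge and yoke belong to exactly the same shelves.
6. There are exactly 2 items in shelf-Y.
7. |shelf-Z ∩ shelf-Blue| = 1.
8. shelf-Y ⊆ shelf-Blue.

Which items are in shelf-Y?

shelf-Y = {badge, yoke}

From (3): magnet ∈ shelf-Z.
(2) (disjoint): magnet ∉ shelf-Y.
Suppose badge ∉ shelf-Y: no assignment then satisfies all the clues, so badge ∈ shelf-Y.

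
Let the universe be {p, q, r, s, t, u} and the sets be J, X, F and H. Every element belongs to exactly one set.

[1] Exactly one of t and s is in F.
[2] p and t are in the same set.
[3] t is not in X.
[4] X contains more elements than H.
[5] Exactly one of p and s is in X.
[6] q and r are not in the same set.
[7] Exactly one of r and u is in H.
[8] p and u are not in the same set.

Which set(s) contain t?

t: F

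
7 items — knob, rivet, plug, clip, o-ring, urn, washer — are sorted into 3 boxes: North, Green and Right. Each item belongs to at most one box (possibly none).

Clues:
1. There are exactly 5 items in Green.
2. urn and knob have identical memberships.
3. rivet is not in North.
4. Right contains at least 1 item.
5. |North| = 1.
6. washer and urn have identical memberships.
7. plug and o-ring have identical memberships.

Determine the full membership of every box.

North = {clip}; Green = {knob, o-ring, plug, urn, washer}; Right = {rivet}

From (3): rivet ∉ North.
Suppose knob ∈ North: no assignment then satisfies all the clues, so knob ∉ North.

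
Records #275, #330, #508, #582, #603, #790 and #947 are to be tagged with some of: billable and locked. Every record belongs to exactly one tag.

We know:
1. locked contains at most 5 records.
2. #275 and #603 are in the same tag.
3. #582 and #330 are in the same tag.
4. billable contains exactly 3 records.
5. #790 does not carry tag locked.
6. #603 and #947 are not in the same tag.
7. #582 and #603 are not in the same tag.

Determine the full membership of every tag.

billable = {#275, #603, #790}; locked = {#330, #508, #582, #947}

From (5): #790 ∉ locked.
Only one tag left: #790 ∈ billable.
Suppose #275 ∉ billable: no assignment then satisfies all the clues, so #275 ∈ billable.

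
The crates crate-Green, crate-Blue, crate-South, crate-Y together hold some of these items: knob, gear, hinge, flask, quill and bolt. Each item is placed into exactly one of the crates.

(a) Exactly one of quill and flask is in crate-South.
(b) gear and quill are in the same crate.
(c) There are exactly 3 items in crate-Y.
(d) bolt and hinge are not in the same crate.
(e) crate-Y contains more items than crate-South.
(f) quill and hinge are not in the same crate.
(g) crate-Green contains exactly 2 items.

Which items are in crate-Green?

crate-Green = {hinge, knob}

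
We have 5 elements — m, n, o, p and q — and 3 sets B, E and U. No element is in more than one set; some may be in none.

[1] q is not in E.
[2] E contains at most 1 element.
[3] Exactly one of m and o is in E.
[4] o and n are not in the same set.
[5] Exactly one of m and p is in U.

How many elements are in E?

1

From (1): q ∉ E.
Suppose n ∈ E: no assignment then satisfies all the clues, so n ∉ E.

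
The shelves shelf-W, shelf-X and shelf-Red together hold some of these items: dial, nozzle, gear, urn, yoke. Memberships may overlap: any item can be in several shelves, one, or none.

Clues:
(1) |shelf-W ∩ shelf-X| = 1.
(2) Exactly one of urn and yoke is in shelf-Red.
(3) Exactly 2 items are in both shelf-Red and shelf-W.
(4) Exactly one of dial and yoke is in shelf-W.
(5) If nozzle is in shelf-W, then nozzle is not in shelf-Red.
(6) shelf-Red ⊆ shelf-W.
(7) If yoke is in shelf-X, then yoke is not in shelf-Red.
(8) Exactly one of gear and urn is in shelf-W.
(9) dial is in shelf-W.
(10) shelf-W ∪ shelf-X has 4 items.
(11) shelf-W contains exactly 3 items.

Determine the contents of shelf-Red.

From (9): dial ∈ shelf-W.
(4) (exactly one): yoke ∉ shelf-W.
(6) contrapositive: yoke ∉ shelf-Red.
(2) (exactly one): urn ∈ shelf-Red.
(6) with urn ∈ shelf-Red: urn ∈ shelf-W.
(8) (exactly one): gear ∉ shelf-W.
(11): only 3 candidates remain for shelf-W, so all are in.
(5): nozzle ∉ shelf-Red.
(6) contrapositive: gear ∉ shelf-Red.
Suppose dial ∉ shelf-Red: no assignment then satisfies all the clues, so dial ∈ shelf-Red.

shelf-Red = {dial, urn}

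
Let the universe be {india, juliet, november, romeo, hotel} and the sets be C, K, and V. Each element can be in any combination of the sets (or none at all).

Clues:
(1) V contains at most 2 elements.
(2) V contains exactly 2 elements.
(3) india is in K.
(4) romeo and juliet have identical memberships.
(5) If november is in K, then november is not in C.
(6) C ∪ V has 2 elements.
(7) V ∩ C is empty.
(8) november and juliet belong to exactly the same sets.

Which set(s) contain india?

india: K, V

From (3): india ∈ K.
Suppose india ∈ C: no assignment then satisfies all the clues, so india ∉ C.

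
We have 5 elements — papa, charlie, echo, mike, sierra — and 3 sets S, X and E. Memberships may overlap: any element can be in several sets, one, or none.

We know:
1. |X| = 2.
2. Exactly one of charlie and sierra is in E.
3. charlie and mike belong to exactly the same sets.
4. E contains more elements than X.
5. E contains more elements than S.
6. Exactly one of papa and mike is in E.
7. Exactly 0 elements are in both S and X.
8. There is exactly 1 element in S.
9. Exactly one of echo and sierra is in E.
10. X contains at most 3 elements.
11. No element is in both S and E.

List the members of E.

E = {charlie, echo, mike}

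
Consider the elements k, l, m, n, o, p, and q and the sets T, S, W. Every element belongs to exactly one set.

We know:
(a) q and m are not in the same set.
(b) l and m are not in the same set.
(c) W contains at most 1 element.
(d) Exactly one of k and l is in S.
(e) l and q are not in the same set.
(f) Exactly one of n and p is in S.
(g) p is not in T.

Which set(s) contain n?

n: T

From (g): p ∉ T.
Suppose n ∉ T: no assignment then satisfies all the clues, so n ∈ T.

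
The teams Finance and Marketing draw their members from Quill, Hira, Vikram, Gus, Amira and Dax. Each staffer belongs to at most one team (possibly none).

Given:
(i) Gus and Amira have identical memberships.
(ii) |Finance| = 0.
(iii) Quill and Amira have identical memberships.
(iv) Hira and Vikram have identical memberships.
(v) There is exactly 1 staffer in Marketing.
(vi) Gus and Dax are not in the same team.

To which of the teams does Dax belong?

(ii): Finance already has 0, so the rest are out.
Suppose Dax ∉ Marketing: no assignment then satisfies all the clues, so Dax ∈ Marketing.

Dax: Marketing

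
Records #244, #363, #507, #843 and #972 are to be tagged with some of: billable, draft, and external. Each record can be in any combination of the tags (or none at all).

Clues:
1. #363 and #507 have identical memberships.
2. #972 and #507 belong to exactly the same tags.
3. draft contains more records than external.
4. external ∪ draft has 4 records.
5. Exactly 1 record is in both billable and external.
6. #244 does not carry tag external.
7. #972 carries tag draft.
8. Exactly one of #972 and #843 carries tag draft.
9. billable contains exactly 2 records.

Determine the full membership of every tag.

billable = {#244, #843}; draft = {#363, #507, #972}; external = {#843}

From (6): #244 ∉ external.
From (7): #972 ∈ draft.
(2): #507 matches #972: #507 ∈ draft.
(8) (exactly one): #843 ∉ draft.
(1): #363 matches #507: #363 ∈ draft.
Suppose #244 ∉ billable: no assignment then satisfies all the clues, so #244 ∈ billable.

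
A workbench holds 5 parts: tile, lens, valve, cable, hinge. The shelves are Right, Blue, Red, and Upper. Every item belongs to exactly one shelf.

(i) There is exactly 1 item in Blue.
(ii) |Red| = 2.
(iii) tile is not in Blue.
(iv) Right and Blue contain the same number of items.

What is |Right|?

1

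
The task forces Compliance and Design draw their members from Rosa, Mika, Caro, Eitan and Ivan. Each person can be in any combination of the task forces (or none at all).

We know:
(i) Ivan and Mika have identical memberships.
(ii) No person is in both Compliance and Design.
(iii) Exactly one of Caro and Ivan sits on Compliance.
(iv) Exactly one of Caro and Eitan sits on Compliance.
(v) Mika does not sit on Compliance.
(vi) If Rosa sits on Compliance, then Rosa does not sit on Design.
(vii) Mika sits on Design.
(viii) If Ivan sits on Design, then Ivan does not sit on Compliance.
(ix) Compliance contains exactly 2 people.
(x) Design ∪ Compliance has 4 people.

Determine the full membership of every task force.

From (v): Mika ∉ Compliance.
From (vii): Mika ∈ Design.
(i): Ivan matches Mika: Ivan ∉ Compliance.
(i): Ivan matches Mika: Ivan ∈ Design.
(iii) (exactly one): Caro ∈ Compliance.
(iv) (exactly one): Eitan ∉ Compliance.
(ix): only 2 candidates remain for Compliance, so all are in.
(ii) (disjoint): Rosa ∉ Design.
(ii) (disjoint): Caro ∉ Design.
Suppose Eitan ∈ Design: no assignment then satisfies all the clues, so Eitan ∉ Design.

Compliance = {Caro, Rosa}; Design = {Ivan, Mika}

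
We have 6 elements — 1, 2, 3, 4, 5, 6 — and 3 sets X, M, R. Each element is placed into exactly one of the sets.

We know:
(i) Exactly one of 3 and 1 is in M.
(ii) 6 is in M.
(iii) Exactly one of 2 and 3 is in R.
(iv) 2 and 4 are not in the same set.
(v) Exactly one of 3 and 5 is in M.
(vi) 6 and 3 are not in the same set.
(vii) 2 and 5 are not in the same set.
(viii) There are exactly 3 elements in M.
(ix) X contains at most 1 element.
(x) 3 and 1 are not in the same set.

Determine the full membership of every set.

X = {2}; M = {1, 5, 6}; R = {3, 4}

From (ii): 6 ∈ M.
(vi): 3 ∉ M.
(i) (exactly one): 1 ∈ M.
(v) (exactly one): 5 ∈ M.
(vii): 2 ∉ M.
(viii): M already has 3, so the rest are out.
Suppose 2 ∉ X: no assignment then satisfies all the clues, so 2 ∈ X.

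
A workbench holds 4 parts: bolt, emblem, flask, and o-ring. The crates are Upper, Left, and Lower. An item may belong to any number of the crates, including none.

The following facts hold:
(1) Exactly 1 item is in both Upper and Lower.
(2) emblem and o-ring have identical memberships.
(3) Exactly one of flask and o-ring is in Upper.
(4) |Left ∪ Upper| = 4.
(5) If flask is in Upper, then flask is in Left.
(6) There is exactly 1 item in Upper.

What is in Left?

Left = {bolt, emblem, flask, o-ring}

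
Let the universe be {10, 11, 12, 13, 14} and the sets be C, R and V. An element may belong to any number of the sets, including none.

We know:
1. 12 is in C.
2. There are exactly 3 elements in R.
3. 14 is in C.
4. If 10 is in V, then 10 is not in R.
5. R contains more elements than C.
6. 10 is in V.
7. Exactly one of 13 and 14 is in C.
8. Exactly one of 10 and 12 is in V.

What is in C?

From (1): 12 ∈ C.
From (3): 14 ∈ C.
From (6): 10 ∈ V.
(4): 10 ∉ R.
(7) (exactly one): 13 ∉ C.
(8) (exactly one): 12 ∉ V.
Suppose 10 ∈ C: no assignment then satisfies all the clues, so 10 ∉ C.

C = {12, 14}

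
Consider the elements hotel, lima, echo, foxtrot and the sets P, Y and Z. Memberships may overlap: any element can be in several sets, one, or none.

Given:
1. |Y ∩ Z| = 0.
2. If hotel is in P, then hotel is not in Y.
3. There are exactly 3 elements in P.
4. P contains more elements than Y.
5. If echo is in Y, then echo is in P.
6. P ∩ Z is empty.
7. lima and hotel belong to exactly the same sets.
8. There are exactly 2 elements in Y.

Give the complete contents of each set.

P = {echo, hotel, lima}; Y = {echo, foxtrot}; Z = {}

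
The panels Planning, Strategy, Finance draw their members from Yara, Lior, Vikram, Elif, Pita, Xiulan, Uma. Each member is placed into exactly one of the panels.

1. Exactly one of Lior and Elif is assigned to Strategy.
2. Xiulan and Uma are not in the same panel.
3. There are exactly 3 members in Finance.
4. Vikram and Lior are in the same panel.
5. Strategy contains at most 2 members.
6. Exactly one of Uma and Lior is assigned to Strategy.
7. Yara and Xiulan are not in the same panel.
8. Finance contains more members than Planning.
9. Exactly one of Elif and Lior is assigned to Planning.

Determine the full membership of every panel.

Planning = {Elif, Xiulan}; Strategy = {Lior, Vikram}; Finance = {Pita, Uma, Yara}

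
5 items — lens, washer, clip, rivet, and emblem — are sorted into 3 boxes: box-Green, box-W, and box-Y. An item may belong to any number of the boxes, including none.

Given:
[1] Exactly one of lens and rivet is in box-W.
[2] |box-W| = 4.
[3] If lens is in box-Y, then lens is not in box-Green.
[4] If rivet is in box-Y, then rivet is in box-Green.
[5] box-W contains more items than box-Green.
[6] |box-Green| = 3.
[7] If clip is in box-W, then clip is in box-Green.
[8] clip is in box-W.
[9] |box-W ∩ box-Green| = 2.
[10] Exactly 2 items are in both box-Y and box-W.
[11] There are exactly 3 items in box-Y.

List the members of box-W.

box-W = {clip, emblem, lens, washer}

From (8): clip ∈ box-W.
(7): clip ∈ box-Green.
Suppose lens ∉ box-W: no assignment then satisfies all the clues, so lens ∈ box-W.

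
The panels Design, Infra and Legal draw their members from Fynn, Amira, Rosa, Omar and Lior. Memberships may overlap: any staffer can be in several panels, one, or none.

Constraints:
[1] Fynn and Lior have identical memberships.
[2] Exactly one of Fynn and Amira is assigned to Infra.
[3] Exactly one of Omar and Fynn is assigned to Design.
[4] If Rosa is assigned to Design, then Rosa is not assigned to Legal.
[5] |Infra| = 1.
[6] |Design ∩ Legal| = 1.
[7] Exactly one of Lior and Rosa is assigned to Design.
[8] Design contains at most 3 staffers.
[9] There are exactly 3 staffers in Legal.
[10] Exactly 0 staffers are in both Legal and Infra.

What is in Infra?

Infra = {Amira}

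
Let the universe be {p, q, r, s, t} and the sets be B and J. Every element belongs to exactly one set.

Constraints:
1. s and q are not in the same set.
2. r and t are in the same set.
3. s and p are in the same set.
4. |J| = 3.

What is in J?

J = {q, r, t}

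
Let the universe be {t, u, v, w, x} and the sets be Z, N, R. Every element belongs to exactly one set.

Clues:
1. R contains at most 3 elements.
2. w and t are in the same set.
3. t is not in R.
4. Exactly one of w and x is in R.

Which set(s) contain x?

x: R

From (3): t ∉ R.
(2): w matches t: w ∉ R.
(4) (exactly one): x ∈ R.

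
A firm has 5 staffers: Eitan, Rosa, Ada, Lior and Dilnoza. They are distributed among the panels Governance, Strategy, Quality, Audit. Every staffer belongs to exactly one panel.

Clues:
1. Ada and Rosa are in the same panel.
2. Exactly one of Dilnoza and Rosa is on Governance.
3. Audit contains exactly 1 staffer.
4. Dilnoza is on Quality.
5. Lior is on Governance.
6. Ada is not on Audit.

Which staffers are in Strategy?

Strategy = {}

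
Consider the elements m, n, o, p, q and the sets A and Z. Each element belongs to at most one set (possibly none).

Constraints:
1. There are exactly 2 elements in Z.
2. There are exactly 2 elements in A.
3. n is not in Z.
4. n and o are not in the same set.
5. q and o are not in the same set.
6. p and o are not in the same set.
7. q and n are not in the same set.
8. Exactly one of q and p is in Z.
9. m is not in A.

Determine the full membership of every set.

A = {n, p}; Z = {m, q}

From (3): n ∉ Z.
From (9): m ∉ A.
Suppose m ∉ Z: no assignment then satisfies all the clues, so m ∈ Z.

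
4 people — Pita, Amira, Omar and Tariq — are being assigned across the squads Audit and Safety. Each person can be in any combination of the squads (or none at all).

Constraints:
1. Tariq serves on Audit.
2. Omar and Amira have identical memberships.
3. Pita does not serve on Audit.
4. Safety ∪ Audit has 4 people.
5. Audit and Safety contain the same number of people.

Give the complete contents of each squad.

Audit = {Amira, Omar, Tariq}; Safety = {Amira, Omar, Pita}

From (1): Tariq ∈ Audit.
From (3): Pita ∉ Audit.
Suppose Pita ∉ Safety: no assignment then satisfies all the clues, so Pita ∈ Safety.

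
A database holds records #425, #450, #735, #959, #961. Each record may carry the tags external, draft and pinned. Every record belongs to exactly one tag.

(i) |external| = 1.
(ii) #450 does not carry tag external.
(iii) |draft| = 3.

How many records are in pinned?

1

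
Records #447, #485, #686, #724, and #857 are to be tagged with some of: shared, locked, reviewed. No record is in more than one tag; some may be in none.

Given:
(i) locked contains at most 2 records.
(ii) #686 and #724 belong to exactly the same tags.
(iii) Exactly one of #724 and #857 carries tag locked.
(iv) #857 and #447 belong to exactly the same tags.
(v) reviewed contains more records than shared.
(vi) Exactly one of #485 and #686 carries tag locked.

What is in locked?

locked = {#686, #724}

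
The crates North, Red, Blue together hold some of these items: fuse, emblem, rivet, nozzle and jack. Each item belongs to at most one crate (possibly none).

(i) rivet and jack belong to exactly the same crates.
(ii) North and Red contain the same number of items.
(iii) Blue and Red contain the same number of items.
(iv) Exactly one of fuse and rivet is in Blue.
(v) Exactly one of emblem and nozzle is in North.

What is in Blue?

Blue = {fuse}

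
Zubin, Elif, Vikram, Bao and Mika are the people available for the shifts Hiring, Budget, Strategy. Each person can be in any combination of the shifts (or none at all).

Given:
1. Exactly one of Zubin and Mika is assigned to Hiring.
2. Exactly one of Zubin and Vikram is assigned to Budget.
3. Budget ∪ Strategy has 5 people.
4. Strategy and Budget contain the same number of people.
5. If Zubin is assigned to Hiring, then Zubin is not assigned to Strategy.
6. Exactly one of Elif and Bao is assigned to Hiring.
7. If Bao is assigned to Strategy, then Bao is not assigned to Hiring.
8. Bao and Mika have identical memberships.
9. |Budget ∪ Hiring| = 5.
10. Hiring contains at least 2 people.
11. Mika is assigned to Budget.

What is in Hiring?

Hiring = {Elif, Vikram, Zubin}

From (11): Mika ∈ Budget.
(8): Bao matches Mika: Bao ∈ Budget.
Suppose Zubin ∉ Hiring: no assignment then satisfies all the clues, so Zubin ∈ Hiring.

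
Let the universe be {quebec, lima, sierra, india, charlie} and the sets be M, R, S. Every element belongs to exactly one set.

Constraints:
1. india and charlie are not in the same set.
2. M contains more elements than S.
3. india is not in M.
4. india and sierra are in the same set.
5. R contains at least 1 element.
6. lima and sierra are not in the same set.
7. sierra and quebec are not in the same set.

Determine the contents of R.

R = {india, sierra}

From (3): india ∉ M.
(4): sierra matches india: sierra ∉ M.
Suppose quebec ∈ R: no assignment then satisfies all the clues, so quebec ∉ R.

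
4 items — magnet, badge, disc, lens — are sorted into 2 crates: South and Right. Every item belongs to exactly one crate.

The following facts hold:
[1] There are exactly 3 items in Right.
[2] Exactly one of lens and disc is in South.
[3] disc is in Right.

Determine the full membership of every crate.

From (3): disc ∈ Right.
(2) (exactly one): lens ∈ South.
(1): only 3 candidates remain for Right, so all are in.

South = {lens}; Right = {badge, disc, magnet}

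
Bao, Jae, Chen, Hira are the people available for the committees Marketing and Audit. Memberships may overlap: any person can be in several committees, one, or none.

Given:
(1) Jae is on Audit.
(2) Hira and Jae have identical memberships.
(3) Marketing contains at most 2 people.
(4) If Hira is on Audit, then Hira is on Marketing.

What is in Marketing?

From (1): Jae ∈ Audit.
(2): Hira matches Jae: Hira ∈ Audit.
(4): Hira ∈ Marketing.
(2): Jae matches Hira: Jae ∈ Marketing.
(3): Marketing already has 2, so the rest are out.

Marketing = {Hira, Jae}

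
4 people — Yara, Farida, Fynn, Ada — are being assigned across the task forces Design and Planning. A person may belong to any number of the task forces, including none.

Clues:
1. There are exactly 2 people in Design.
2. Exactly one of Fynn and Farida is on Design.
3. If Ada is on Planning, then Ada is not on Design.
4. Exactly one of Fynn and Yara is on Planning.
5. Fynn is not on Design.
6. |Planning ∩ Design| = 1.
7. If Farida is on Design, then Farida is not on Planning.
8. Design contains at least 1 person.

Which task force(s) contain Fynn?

From (5): Fynn ∉ Design.
(2) (exactly one): Farida ∈ Design.
(7): Farida ∉ Planning.
Suppose Fynn ∈ Planning: no assignment then satisfies all the clues, so Fynn ∉ Planning.

Fynn: none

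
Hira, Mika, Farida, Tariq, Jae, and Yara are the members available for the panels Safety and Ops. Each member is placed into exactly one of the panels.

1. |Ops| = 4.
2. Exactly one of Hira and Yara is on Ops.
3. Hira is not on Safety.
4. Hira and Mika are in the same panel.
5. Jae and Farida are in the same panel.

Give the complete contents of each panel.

Safety = {Tariq, Yara}; Ops = {Farida, Hira, Jae, Mika}

From (3): Hira ∉ Safety.
(4): Mika matches Hira: Mika ∉ Safety.
Only one panel left: Hira ∈ Ops.
Only one panel left: Mika ∈ Ops.
(2) (exactly one): Yara ∉ Ops.
Only one panel left: Yara ∈ Safety.
Suppose Farida ∈ Safety: no assignment then satisfies all the clues, so Farida ∉ Safety.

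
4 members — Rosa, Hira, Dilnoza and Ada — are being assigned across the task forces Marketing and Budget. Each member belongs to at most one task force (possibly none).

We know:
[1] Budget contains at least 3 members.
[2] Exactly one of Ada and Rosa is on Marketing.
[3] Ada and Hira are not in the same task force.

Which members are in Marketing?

Marketing = {Ada}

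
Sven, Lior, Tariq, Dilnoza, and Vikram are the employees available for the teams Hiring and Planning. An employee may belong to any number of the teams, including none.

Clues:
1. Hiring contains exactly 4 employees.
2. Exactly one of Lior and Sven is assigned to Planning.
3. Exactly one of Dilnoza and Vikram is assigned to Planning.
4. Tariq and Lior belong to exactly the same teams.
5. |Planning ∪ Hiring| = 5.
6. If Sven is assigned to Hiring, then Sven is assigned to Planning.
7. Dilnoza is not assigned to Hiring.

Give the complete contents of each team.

Hiring = {Lior, Sven, Tariq, Vikram}; Planning = {Dilnoza, Sven}

From (7): Dilnoza ∉ Hiring.
(1): only 4 candidates remain for Hiring, so all are in.
(6): Sven ∈ Planning.
(2) (exactly one): Lior ∉ Planning.
(4): Tariq matches Lior: Tariq ∉ Planning.
Suppose Dilnoza ∉ Planning: no assignment then satisfies all the clues, so Dilnoza ∈ Planning.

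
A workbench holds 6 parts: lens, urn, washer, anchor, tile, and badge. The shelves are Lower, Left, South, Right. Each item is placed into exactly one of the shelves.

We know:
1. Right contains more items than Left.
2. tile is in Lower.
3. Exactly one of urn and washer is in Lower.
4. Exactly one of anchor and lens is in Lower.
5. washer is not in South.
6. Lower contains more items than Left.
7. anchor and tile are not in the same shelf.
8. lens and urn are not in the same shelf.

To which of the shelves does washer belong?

washer: Lower

From (2): tile ∈ Lower.
From (5): washer ∉ South.
(7): anchor ∉ Lower.
(4) (exactly one): lens ∈ Lower.
(8): urn ∉ Lower.
(3) (exactly one): washer ∈ Lower.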